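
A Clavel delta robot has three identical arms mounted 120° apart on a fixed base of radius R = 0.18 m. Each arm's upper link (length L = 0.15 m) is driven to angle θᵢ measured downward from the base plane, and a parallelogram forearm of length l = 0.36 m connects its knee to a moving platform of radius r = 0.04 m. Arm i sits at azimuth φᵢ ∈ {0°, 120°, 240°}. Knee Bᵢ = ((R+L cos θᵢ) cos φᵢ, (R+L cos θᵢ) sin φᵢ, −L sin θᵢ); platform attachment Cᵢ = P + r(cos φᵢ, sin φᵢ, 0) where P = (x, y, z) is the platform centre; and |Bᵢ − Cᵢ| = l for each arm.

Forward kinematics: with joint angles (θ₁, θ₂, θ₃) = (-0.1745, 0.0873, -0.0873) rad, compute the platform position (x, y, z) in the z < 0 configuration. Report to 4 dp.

(0.0118, -0.0107, -0.2049)

arm 1 at φ=0.0°: (R−r)+L cos θ1 = 0.2877;  S1 = (0.2877, 0.0000, 0.0260)
arm 2 at φ=120.0°: (R−r)+L cos θ2 = 0.2894;  S2 = (-0.1447, 0.2507, -0.0131)
φ3=240.0°: virtual centre (-0.1447, -0.2507, 0.0131), radius l
eliminate P² terms by subtracting sphere 1 from 2 and 3
plane₁₂: -0.8649x+0.5013y+-0.0782z = 0.0005
det = 0.8671;  x = -0.0006+-0.0602z,  y = 0.0000+0.0522z
sphere 1 gives Az²+Bz+C=0 with A=1.0063, B=-0.0174, C=-0.0458;  B²−4AC=0.1847;  roots -0.2049, 0.2222;  negative root z = -0.2049
x = 0.0118, y = -0.0107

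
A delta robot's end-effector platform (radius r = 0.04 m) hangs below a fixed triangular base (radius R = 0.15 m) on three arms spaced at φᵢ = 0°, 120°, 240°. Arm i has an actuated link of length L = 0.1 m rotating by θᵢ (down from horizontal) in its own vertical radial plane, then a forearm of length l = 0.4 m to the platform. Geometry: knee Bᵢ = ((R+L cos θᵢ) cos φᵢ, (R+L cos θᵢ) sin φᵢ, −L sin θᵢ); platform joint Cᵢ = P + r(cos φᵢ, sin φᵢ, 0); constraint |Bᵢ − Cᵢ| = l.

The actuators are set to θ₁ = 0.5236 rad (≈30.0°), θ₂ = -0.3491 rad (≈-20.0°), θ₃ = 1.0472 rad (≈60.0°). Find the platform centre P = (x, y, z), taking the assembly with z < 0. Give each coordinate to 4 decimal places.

(-0.0138, 0.1505, -0.3551)

centre 1 = (0.1966·cos0.0°, 0.1966·sin0.0°, -0.0500) = (0.1966, 0.0000, -0.0500)
φ2=120.0°: virtual centre (-0.1020, 0.1766, 0.0342), radius l
centre 3 = (0.1600·cos240.0°, 0.1600·sin240.0°, -0.0866) = (-0.0800, -0.1386, -0.0866)
|centre ₂|²−|centre ₁|² = 0.0016;  |centre ₃|²−|centre ₁|² = -0.0081
plane₁₂: -0.5972x+0.3533y+0.1684z = 0.0016
det = 0.3609;  x = 0.0066+0.0577z,  y = 0.0158+-0.3792z
quadratic in z: (1.1472)z²+(0.0661)z+(-0.1212)=0, √Δ=0.7486 → z ∈ {-0.3551, 0.2975}; z = -0.3551 (taking z<0)
x = -0.0138, y = 0.1505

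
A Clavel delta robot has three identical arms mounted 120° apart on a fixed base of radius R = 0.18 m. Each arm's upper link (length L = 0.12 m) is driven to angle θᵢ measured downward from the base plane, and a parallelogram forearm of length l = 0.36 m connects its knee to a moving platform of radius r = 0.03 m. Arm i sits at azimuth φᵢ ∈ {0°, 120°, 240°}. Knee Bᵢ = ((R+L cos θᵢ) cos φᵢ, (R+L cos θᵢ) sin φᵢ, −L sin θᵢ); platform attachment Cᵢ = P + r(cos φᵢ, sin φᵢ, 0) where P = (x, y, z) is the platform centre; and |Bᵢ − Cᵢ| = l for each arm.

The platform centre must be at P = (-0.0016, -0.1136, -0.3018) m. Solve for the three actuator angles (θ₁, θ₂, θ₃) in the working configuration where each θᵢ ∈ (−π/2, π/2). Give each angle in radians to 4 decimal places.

θ₁ = 0.6112, θ₂ = 1.1348, θ₃ = -0.0873

φ1=0.0° → target in arm frame (-0.0016, -0.1136)
  e−x'=0.1516;  (l²−L²−(e−x')²−y'²−z²)/2L = -0.0490
  γ=atan2(-0.3018,0.1516)=-1.1053;  ψ=arccos(-0.1452)=1.7165;  θ1=γ+ψ≈0.6112
rotate P by −φ2: (-0.0976, 0.0582, -0.3018)
  A=0.2476, B=-0.3018, C=(l²−L²−A²−y'²−z²)/(2L)=-0.1690
  θ2 = atan2(B,A) + arccos(C/0.3904) = 1.1348
φ3=240.0° → target in arm frame (0.0992, 0.0554)
  A cos θ + B sin θ = C:  0.0508·cos θ + -0.3018·sin θ = 0.0769
  θ3 = atan2(B,A) + arccos(C/0.3060) = -0.0873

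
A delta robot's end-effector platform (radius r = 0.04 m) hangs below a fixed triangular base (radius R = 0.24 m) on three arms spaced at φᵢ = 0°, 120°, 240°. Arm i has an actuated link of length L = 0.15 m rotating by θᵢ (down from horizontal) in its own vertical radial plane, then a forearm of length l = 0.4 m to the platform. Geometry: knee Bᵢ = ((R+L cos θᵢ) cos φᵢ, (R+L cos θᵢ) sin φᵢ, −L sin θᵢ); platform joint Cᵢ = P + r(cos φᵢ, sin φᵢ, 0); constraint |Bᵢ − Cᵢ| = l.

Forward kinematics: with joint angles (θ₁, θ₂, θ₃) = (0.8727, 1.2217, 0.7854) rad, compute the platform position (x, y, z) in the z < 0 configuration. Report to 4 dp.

φ1=0.0°: virtual centre (0.2964, 0.0000, -0.1149), radius l
arm 2 at φ=120.0°: (R−r)+L cos θ2 = 0.2513;  centre 2 = (-0.1257, 0.2176, -0.1410)
arm 3 at φ=240.0°: (R−r)+L cos θ3 = 0.3061;  centre 3 = (-0.1530, -0.2651, -0.1061)
|centre ₂|²−|centre ₁|² = -0.0180;  |centre ₃|²−|centre ₁|² = 0.0039
[-0.8441 0.4353 -0.0521]·P = -0.0180;  [-0.8989 -0.5301 0.0177]·P = 0.0039
Cramer: x(z) = 0.0094-0.0237z;  y(z) = -0.0232+0.0736z
sphere 1 gives Az²+Bz+C=0 with A=1.0060, B=0.2400, C=-0.0639;  B²−4AC=0.3147;  roots -0.3981, 0.1595;  negative root z = -0.3981
x = 0.0189, y = -0.0525

(0.0189, -0.0525, -0.3981)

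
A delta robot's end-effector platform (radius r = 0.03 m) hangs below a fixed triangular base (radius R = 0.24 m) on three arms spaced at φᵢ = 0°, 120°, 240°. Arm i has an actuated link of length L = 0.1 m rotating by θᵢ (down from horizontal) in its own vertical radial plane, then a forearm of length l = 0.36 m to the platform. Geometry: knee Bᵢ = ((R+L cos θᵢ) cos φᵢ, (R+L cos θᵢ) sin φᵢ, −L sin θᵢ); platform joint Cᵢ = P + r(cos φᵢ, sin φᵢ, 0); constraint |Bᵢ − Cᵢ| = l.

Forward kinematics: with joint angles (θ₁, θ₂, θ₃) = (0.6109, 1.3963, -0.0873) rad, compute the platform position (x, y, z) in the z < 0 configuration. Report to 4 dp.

arm 1 at φ=0.0°: (R−r)+L cos θ1 = 0.2919;  O1 = (0.2919, 0.0000, -0.0574)
φ2=120.0°: virtual centre (-0.1137, 0.1969, -0.0985), radius l
φ3=240.0°: virtual centre (-0.1548, -0.2681, 0.0087), radius l
|O₂|²−|O₁|² = -0.0271;  |O₃|²−|O₁|² = 0.0074
plane₁₂: -0.8112x+0.3938y+-0.0822z = -0.0271
det = 0.7869;  x = 0.0148+0.0101z,  y = -0.0385+0.2296z
sphere 1 gives Az²+Bz+C=0 with A=1.0528, B=0.0915, C=-0.0480;  B²−4AC=0.2106;  roots -0.2614, 0.1745;  negative root z = -0.2614
x = 0.0121, y = -0.0985

(0.0121, -0.0985, -0.2614)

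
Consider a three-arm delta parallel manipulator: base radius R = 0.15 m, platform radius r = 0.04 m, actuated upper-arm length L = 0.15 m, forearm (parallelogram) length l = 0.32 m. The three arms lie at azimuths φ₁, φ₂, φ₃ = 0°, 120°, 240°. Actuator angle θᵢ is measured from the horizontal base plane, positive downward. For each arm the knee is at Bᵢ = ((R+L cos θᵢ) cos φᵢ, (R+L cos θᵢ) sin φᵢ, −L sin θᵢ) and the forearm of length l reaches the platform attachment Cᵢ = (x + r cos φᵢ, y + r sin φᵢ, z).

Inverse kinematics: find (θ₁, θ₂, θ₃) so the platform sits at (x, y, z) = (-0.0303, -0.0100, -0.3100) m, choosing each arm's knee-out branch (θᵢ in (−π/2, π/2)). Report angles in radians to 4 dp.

θ₁ = 0.7852, θ₂ = 0.6107, θ₃ = 0.5233

φ1=0.0° → target in arm frame (-0.0303, -0.0100)
  A=0.1403, B=-0.3100, C=(l²−L²−A²−y'²−z²)/(2L)=-0.1199
  γ=atan2(-0.3100,0.1403)=-1.1458;  ψ=arccos(-0.3525)=1.9310;  θ1=γ+ψ≈0.7852
arm 2 (φ=120.0°): x'=0.0065, y'=0.0312
  A=0.1035, B=-0.3100, C=(l²−L²−A²−y'²−z²)/(2L)=-0.0930
  θ2 = atan2(B,A) + arccos(C/0.3268) = 0.6107
arm 3 (φ=240.0°): x'=0.0238, y'=-0.0212
  e−x'=0.0862;  (l²−L²−(e−x')²−y'²−z²)/2L = -0.0803
  √(A²+B²)=0.3218;  θ3 = -1.2996+1.8229 ≈ 0.5233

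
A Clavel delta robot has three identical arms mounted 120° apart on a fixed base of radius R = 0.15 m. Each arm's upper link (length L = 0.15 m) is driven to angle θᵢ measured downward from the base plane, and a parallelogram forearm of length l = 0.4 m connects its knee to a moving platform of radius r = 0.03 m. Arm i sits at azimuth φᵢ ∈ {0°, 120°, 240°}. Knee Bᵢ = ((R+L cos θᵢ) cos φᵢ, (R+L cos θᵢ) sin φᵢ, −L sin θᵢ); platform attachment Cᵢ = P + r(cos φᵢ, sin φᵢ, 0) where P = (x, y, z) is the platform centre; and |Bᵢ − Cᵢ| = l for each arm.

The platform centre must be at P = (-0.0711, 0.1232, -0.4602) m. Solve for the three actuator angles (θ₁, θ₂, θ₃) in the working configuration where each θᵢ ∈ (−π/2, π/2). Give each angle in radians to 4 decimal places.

rotate P by −φ1: (-0.0711, 0.1232, -0.4602)
  A cos θ + B sin θ = C:  0.1911·cos θ + -0.4602·sin θ = -0.4199
  √(A²+B²)=0.4983;  θ1 = -1.1772+2.5732 ≈ 1.3959
φ2=120.0° → target in arm frame (0.1422, 0.0000)
  e−x'=-0.0222;  (l²−L²−(e−x')²−y'²−z²)/2L = -0.2493
  γ=atan2(-0.4602,-0.0222)=-1.6191;  ψ=arccos(-0.5410)=2.1424;  θ2=γ+ψ≈0.5233
arm 3 (φ=240.0°): x'=-0.0711, y'=-0.1232
  e−x'=0.1911;  (l²−L²−(e−x')²−y'²−z²)/2L = -0.4200
  √(A²+B²)=0.4983;  θ3 = -1.1771+2.5732 ≈ 1.3961

θ₁ = 1.3959, θ₂ = 0.5233, θ₃ = 1.3961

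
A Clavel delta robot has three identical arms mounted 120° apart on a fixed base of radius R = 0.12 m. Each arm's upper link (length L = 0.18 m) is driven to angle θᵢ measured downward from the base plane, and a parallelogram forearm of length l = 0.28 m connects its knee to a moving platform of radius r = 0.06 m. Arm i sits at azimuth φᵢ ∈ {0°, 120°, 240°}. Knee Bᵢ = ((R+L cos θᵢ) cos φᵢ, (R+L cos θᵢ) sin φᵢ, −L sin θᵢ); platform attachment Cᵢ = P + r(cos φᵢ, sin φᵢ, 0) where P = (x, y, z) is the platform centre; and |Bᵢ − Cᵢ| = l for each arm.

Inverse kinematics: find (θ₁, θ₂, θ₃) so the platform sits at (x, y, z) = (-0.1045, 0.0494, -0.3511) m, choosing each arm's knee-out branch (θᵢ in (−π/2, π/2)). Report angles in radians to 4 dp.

θ₁ = 1.3091, θ₂ = 0.6109, θ₃ = 0.9598

φ1=0.0° → target in arm frame (-0.1045, 0.0494)
  e−x'=0.1645;  (l²−L²−(e−x')²−y'²−z²)/2L = -0.2966
  √(A²+B²)=0.3877;  θ1 = -1.1326+2.4417 ≈ 1.3091
φ2=120.0° → target in arm frame (0.0950, 0.0658)
  e−x'=-0.0350;  (l²−L²−(e−x')²−y'²−z²)/2L = -0.2301
  θ2 = atan2(B,A) + arccos(C/0.3528) = 0.6109
φ3=240.0° → target in arm frame (0.0095, -0.1152)
  A cos θ + B sin θ = C:  0.0505·cos θ + -0.3511·sin θ = -0.2586
  θ3 = atan2(B,A) + arccos(C/0.3547) = 0.9598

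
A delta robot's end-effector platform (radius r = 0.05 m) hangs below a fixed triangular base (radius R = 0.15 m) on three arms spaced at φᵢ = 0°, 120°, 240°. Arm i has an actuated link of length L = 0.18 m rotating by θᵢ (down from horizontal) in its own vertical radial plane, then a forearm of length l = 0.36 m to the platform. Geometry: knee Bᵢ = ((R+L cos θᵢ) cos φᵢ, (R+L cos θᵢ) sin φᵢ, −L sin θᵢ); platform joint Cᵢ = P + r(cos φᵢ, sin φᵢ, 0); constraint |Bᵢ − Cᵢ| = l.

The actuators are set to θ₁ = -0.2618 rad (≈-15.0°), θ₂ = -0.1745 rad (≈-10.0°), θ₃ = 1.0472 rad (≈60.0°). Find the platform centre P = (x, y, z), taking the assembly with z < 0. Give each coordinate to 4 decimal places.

(0.0875, 0.1370, -0.2292)

arm 1 at φ=0.0°: (R−r)+L cos θ1 = 0.2739;  O1 = (0.2739, 0.0000, 0.0466)
arm 2 at φ=120.0°: (R−r)+L cos θ2 = 0.2773;  O2 = (-0.1386, 0.2401, 0.0313)
φ3=240.0°: virtual centre (-0.0950, -0.1645, -0.1559), radius l
subtract pairs → two planes through P
linear system: -0.8250x+0.4802y = 0.0007−-0.0307z; -0.7377x+-0.3291y = -0.0168−-0.4049z
det = 0.6258;  x = 0.0125+-0.3269z,  y = 0.0229+-0.4977z
into |P−O₁|² = l²: 1.3546z² + 0.0549z + -0.0586 = 0;  Δ = 0.3205;  z = -0.2292 or 0.1887 → z<0 root = -0.2292
x = 0.0875, y = 0.1370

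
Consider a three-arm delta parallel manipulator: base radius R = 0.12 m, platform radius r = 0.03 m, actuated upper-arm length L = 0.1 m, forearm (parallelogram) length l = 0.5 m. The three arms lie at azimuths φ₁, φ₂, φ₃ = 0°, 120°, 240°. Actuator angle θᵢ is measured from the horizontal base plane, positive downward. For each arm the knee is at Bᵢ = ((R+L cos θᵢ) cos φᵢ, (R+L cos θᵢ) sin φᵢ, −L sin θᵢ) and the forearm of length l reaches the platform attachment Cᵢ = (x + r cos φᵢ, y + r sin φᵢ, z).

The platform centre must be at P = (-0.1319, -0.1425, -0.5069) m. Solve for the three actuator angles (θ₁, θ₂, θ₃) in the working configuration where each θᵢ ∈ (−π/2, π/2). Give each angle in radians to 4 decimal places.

arm 1 (φ=0.0°): x'=-0.1319, y'=-0.1425
  A cos θ + B sin θ = C:  0.2219·cos θ + -0.5069·sin θ = -0.4325
  θ1 = atan2(B,A) + arccos(C/0.5533) = 1.3098
φ2=120.0° → target in arm frame (-0.0575, 0.1855)
  A=0.1475, B=-0.5069, C=(l²−L²−A²−y'²−z²)/(2L)=-0.3655
  γ=atan2(-0.5069,0.1475)=-1.2877;  ψ=arccos(-0.6923)=2.3355;  θ2=γ+ψ≈1.0478
rotate P by −φ3: (0.1894, -0.0430, -0.5069)
  A=-0.0994, B=-0.5069, C=(l²−L²−A²−y'²−z²)/(2L)=-0.1433
  √(A²+B²)=0.5165;  θ3 = -1.7644+1.8520 ≈ 0.0876

θ₁ = 1.3098, θ₂ = 1.0478, θ₃ = 0.0876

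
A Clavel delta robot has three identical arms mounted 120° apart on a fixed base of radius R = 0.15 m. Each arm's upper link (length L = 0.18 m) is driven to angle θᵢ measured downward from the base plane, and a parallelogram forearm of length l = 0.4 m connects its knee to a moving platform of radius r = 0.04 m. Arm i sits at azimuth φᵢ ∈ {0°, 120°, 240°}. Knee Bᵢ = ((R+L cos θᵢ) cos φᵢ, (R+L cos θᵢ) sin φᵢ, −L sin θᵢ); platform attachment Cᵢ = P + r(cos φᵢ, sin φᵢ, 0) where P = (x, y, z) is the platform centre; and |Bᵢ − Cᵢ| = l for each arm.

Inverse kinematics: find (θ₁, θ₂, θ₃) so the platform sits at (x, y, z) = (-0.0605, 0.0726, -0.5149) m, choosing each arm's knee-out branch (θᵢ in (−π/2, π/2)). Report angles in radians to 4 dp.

arm 1 (φ=0.0°): x'=-0.0605, y'=0.0726
  A=0.1705, B=-0.5149, C=(l²−L²−A²−y'²−z²)/(2L)=-0.4774
  √(A²+B²)=0.5424;  θ1 = -1.2510+2.6470 ≈ 1.3960
arm 2 (φ=120.0°): x'=0.0931, y'=0.0161
  A cos θ + B sin θ = C:  0.0169·cos θ + -0.5149·sin θ = -0.3835
  √(A²+B²)=0.5152;  θ2 = -1.5380+2.4105 ≈ 0.8725
rotate P by −φ3: (-0.0326, -0.0887, -0.5149)
  A cos θ + B sin θ = C:  0.1426·cos θ + -0.5149·sin θ = -0.4604
  θ3 = atan2(B,A) + arccos(C/0.5343) = 1.3087

θ₁ = 1.3960, θ₂ = 0.8725, θ₃ = 1.3087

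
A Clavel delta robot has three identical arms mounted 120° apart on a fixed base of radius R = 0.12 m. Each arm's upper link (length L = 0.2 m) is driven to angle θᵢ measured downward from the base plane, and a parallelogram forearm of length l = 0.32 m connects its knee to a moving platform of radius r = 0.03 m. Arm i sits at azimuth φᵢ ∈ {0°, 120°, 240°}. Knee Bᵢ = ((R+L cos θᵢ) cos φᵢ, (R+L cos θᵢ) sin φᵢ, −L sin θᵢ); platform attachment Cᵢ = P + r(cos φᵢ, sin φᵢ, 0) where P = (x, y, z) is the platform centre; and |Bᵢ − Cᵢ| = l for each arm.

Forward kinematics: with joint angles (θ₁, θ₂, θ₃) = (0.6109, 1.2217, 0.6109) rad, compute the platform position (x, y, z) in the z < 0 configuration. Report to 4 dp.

arm 1 at φ=0.0°: ρ1 = 0.2538;  O1 = (0.2538, 0.0000, -0.1147)
arm 2 at φ=120.0°: ρ2 = 0.1584;  O2 = (-0.0792, 0.1372, -0.1879)
φ3=240.0°: virtual centre (-0.1269, -0.2198, -0.1147), radius l
eliminate P² terms by subtracting sphere 1 from 2 and 3
[-0.6661 0.2744 -0.1464]·P = -0.0172;  [-0.7615 -0.4396 0.0000]·P = 0.0000
det = 0.5018;  x = 0.0150+-0.1283z,  y = -0.0261+0.2222z
quadratic in z: (1.0658)z²+(0.2791)z+(-0.0315)=0, √Δ=0.4609 → z ∈ {-0.3471, 0.0853}; z = -0.3471 (taking z<0)
x = 0.0596, y = -0.1032

(0.0596, -0.1032, -0.3471)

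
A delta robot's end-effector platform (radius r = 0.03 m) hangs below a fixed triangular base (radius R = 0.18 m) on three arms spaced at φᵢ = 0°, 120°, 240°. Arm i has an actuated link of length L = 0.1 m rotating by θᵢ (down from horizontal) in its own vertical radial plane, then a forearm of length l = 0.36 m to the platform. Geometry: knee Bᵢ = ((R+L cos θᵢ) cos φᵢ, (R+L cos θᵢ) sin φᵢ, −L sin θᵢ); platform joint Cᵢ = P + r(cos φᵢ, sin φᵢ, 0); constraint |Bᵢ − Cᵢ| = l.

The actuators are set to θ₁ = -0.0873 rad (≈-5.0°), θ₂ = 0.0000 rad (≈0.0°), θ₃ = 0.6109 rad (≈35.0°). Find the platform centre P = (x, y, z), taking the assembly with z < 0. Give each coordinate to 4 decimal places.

(0.0322, 0.0450, -0.2747)

arm 1 at φ=0.0°: e+L cos θ1 = 0.2496;  centre 1 = (0.2496, 0.0000, 0.0087)
φ2=120.0°: virtual centre (-0.1250, 0.2165, 0.0000), radius l
centre 3 = (0.2319·cos240.0°, 0.2319·sin240.0°, -0.0574) = (-0.1160, -0.2008, -0.0574)
|centre ₂|²−|centre ₁|² = 0.0001;  |centre ₃|²−|centre ₁|² = -0.0053
linear system: -0.7492x+0.4330y = 0.0001−-0.0174z; -0.7312x+-0.4017y = -0.0053−-0.1322z
det = 0.6176;  x = 0.0037+-0.1040z,  y = 0.0066+-0.1397z
quadratic in z: (1.0303)z²+(0.0319)z+(-0.0690)=0, √Δ=0.5341 → z ∈ {-0.2747, 0.2437}; z = -0.2747 (taking z<0)
x = 0.0322, y = 0.0450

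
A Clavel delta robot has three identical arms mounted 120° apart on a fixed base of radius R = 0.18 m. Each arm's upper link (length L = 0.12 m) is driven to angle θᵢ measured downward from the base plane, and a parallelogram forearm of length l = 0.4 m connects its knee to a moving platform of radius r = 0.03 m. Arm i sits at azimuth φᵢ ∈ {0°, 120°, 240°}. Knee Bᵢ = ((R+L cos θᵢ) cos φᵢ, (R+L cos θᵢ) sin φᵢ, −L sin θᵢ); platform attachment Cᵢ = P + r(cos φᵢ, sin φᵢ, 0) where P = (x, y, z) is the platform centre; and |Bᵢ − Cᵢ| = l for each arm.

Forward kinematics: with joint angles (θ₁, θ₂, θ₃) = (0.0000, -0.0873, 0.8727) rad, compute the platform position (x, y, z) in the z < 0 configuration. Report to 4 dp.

O1 = (0.2700·cos0.0°, 0.2700·sin0.0°, 0.0000) = (0.2700, 0.0000, 0.0000)
φ2=120.0°: virtual centre (-0.1348, 0.2334, 0.0105), radius l
O3 = (0.2271·cos240.0°, 0.2271·sin240.0°, -0.0919) = (-0.1136, -0.1967, -0.0919)
|O₂|²−|O₁|² = -0.0001;  |O₃|²−|O₁|² = -0.0129
[-0.8095 0.4669 0.0209]·P = -0.0001;  [-0.7671 -0.3934 -0.1839]·P = -0.0129
det = 0.6766;  x = 0.0090+-0.1147z,  y = 0.0152+-0.2437z
into |P−O₁|² = l²: 1.0725z² + 0.0525z + -0.0916 = 0;  Δ = 0.3958;  z = -0.3178 or 0.2688 → z<0 root = -0.3178
x = 0.0454, y = 0.0927

(0.0454, 0.0927, -0.3178)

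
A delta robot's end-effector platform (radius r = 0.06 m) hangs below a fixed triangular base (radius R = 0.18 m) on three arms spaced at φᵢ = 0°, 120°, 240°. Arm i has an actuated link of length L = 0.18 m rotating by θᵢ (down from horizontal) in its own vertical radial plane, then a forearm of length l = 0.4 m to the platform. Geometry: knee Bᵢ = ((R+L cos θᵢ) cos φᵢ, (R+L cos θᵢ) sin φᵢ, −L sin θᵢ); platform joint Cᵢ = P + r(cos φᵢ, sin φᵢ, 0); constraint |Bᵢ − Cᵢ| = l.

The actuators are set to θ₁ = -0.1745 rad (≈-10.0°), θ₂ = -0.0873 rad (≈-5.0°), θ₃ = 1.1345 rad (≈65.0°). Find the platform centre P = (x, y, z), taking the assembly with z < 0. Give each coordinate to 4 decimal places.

(0.1005, 0.1574, -0.2794)

φ1=0.0°: virtual centre (0.2973, 0.0000, 0.0313), radius l
φ2=120.0°: virtual centre (-0.1497, 0.2592, 0.0157), radius l
centre 3 = (0.1961·cos240.0°, 0.1961·sin240.0°, -0.1631) = (-0.0980, -0.1698, -0.1631)
eliminate P² terms by subtracting sphere 1 from 2 and 3
plane₁₂: -0.8938x+0.5184y+-0.0311z = 0.0005
Cramer: x(z) = 0.0174-0.2973z;  y(z) = 0.0310-0.4526z
into |P−centre ₁|² = l²: 1.2933z² + 0.0759z + -0.0797 = 0;  Δ = 0.4183;  z = -0.2794 or 0.2207 → z<0 root = -0.2794
x = 0.1005, y = 0.1574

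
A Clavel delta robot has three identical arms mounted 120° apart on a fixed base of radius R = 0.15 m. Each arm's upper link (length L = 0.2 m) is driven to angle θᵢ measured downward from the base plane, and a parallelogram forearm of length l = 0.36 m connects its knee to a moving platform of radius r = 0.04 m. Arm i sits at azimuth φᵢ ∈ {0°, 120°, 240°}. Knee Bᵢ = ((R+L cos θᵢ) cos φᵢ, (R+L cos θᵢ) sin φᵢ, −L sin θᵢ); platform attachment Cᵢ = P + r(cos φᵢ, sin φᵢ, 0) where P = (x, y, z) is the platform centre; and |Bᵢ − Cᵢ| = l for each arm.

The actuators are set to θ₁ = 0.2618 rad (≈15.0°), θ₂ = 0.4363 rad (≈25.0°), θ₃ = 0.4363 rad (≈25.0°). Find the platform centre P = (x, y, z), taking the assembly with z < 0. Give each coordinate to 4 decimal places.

(0.0232, 0.0000, -0.2781)

centre 1 = (0.3032·cos0.0°, 0.3032·sin0.0°, -0.0518) = (0.3032, 0.0000, -0.0518)
centre 2 = (0.2913·cos120.0°, 0.2913·sin120.0°, -0.0845) = (-0.1456, 0.2522, -0.0845)
centre 3 = (0.2913·cos240.0°, 0.2913·sin240.0°, -0.0845) = (-0.1456, -0.2522, -0.0845)
|centre ₂|²−|centre ₁|² = -0.0026;  |centre ₃|²−|centre ₁|² = -0.0026
linear system: -0.8976x+0.5045y = -0.0026−-0.0655z; -0.8976x+-0.5045y = -0.0026−-0.0655z
det = 0.9057;  x = 0.0029+-0.0730z,  y = 0.0000+0.0000z
into |P−centre ₁|² = l²: 1.0053z² + 0.1474z + -0.0368 = 0;  Δ = 0.1695;  z = -0.2781 or 0.1315 → z<0 root = -0.2781
x = 0.0232, y = 0.0000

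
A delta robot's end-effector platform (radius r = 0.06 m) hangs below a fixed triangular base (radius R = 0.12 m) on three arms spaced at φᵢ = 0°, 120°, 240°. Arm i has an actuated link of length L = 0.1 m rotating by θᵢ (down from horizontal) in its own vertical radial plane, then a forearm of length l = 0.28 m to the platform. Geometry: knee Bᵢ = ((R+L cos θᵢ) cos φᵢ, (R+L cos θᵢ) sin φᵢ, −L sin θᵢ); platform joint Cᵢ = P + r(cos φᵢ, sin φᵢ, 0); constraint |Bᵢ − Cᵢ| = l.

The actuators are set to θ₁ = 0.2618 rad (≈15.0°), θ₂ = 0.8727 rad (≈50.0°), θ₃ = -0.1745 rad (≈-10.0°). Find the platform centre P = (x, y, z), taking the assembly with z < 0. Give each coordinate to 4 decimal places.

(0.0148, -0.1031, -0.2442)

centre 1 = (0.1566·cos0.0°, 0.1566·sin0.0°, -0.0259) = (0.1566, 0.0000, -0.0259)
centre 2 = (0.1243·cos120.0°, 0.1243·sin120.0°, -0.0766) = (-0.0621, 0.1076, -0.0766)
arm 3 at φ=240.0°: (R−r)+L cos θ3 = 0.1585;  centre 3 = (-0.0792, -0.1372, 0.0174)
|centre ₂|²−|centre ₁|² = -0.0039;  |centre ₃|²−|centre ₁|² = 0.0002
[-0.4375 0.2153 -0.1014]·P = -0.0039;  [-0.4717 -0.2745 0.0865]·P = 0.0002
Cramer: x(z) = 0.0046-0.0417z;  y(z) = -0.0087+0.3866z
into |P−centre ₁|² = l²: 1.1512z² + 0.0577z + -0.0545 = 0;  Δ = 0.2545;  z = -0.2442 or 0.1941 → z<0 root = -0.2442
x = 0.0148, y = -0.1031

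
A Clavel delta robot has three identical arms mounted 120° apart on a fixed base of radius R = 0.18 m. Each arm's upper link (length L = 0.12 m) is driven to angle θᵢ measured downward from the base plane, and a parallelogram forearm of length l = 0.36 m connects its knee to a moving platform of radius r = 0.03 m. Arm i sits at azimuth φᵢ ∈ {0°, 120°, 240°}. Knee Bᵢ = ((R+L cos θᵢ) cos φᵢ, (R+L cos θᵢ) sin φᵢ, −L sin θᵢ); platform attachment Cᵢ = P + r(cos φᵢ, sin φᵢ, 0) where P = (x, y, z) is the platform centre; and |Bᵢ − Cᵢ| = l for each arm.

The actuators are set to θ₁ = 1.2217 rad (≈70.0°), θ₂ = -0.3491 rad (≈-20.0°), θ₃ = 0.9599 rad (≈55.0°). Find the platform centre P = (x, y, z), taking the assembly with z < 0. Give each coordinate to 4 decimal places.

(-0.0976, 0.1101, -0.2976)

φ1=0.0°: virtual centre (0.1910, 0.0000, -0.1128), radius l
φ2=120.0°: virtual centre (-0.1314, 0.2276, 0.0410), radius l
φ3=240.0°: virtual centre (-0.1094, -0.1895, -0.0983), radius l
subtract pairs → two planes through P
[-0.6449 0.4551 0.3076]·P = 0.0215;  [-0.6009 -0.3790 0.0289]·P = 0.0083
Cramer: x(z) = -0.0231+0.2506z;  y(z) = 0.0146-0.3209z
quadratic in z: (1.1658)z²+(0.1089)z+(-0.0708)=0, √Δ=0.5849 → z ∈ {-0.2976, 0.2042}; z = -0.2976 (taking z<0)
x = -0.0976, y = 0.1101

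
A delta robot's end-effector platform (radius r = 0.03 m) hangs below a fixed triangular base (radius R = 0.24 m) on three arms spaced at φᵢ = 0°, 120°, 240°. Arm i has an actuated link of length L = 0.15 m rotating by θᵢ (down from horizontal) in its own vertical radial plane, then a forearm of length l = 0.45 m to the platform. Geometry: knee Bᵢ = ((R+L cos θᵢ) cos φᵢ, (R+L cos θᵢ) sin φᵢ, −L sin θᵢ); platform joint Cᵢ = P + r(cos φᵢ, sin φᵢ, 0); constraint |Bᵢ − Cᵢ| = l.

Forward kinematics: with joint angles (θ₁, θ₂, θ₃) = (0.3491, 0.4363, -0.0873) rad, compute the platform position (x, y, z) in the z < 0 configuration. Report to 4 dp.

O1 = (0.3510·cos0.0°, 0.3510·sin0.0°, -0.0513) = (0.3510, 0.0000, -0.0513)
φ2=120.0°: virtual centre (-0.1730, 0.2996, -0.0634), radius l
O3 = (0.3594·cos240.0°, 0.3594·sin240.0°, 0.0131) = (-0.1797, -0.3113, 0.0131)
|O₂|²−|O₁|² = -0.0021;  |O₃|²−|O₁|² = 0.0036
plane₁₂: -1.0479x+0.5992y+-0.0242z = -0.0021
det = 1.2883;  x = -0.0006+0.0482z,  y = -0.0046+0.1246z
into |P−O₁|² = l²: 1.0179z² + 0.0676z + -0.0762 = 0;  Δ = 0.3149;  z = -0.3089 or 0.2425 → z<0 root = -0.3089
x = -0.0155, y = -0.0431

(-0.0155, -0.0431, -0.3089)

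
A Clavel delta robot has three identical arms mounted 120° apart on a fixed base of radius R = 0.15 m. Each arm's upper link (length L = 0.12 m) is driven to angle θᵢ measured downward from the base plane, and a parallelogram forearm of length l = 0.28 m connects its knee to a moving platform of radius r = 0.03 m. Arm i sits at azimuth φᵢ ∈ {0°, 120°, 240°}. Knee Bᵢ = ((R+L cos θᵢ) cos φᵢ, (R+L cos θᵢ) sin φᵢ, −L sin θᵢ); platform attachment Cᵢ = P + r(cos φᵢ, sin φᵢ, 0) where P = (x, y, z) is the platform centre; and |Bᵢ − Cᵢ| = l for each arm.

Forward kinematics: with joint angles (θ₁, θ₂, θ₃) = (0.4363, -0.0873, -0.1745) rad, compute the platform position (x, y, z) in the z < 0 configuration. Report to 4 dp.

(-0.0324, -0.0035, -0.1517)

arm 1 at φ=0.0°: e+L cos θ1 = 0.2288;  S1 = (0.2288, 0.0000, -0.0507)
S2 = (0.2395·cos120.0°, 0.2395·sin120.0°, 0.0105) = (-0.1198, 0.2075, 0.0105)
arm 3 at φ=240.0°: e+L cos θ3 = 0.2382;  S3 = (-0.1191, -0.2063, 0.0208)
subtract pairs → two planes through P
linear system: -0.6971x+0.4149y = 0.0026−0.1223z; -0.6957x+-0.4125y = 0.0023−0.1431z
det = 0.5762;  x = -0.0035+0.1906z,  y = 0.0004+0.0254z
into |P−S₁|² = l²: 1.0370z² + 0.0129z + -0.0219 = 0;  Δ = 0.0910;  z = -0.1517 or 0.1392 → z<0 root = -0.1517
x = -0.0324, y = -0.0035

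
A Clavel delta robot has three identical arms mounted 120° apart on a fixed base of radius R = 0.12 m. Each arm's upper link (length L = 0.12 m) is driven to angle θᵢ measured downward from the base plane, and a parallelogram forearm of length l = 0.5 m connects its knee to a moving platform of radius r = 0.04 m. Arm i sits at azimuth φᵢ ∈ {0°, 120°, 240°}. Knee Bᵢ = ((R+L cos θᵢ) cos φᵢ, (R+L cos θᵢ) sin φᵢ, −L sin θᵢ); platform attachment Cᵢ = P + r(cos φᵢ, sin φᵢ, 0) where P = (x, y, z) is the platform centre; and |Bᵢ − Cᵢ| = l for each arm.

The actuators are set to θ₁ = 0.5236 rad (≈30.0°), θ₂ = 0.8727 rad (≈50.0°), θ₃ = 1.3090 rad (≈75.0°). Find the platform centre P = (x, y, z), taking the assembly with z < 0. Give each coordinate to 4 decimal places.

centre 1 = (0.1839·cos0.0°, 0.1839·sin0.0°, -0.0600) = (0.1839, 0.0000, -0.0600)
centre 2 = (0.1571·cos120.0°, 0.1571·sin120.0°, -0.0919) = (-0.0786, 0.1361, -0.0919)
φ3=240.0°: virtual centre (-0.0555, -0.0962, -0.1159), radius l
|centre ₂|²−|centre ₁|² = -0.0043;  |centre ₃|²−|centre ₁|² = -0.0117
linear system: -0.5250x+0.2722y = -0.0043−-0.0639z; -0.4789x+-0.1924y = -0.0117−-0.1118z
det = 0.2313;  x = 0.0173+-0.1847z,  y = 0.0176+-0.1216z
quadratic in z: (1.0489)z²+(0.1773)z+(-0.2183)=0, √Δ=0.9733 → z ∈ {-0.5485, 0.3795}; z = -0.5485 (taking z<0)
x = 0.1186, y = 0.0843

(0.1186, 0.0843, -0.5485)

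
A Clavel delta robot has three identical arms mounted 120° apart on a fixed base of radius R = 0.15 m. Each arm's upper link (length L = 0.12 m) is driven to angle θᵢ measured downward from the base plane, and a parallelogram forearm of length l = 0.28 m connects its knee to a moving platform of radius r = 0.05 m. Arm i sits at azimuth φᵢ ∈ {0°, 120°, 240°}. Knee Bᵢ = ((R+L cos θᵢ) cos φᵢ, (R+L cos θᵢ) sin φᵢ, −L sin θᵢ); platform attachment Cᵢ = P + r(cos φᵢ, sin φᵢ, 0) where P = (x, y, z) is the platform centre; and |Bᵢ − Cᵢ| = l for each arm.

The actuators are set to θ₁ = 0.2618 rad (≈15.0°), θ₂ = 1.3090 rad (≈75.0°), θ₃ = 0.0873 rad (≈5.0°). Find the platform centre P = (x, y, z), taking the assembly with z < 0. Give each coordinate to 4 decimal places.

S1 = (0.2159·cos0.0°, 0.2159·sin0.0°, -0.0311) = (0.2159, 0.0000, -0.0311)
S2 = (0.1311·cos120.0°, 0.1311·sin120.0°, -0.1159) = (-0.0655, 0.1135, -0.1159)
φ3=240.0°: virtual centre (-0.1098, -0.1901, -0.0105), radius l
|S₂|²−|S₁|² = -0.0170;  |S₃|²−|S₁|² = 0.0007
linear system: -0.5629x+0.2270y = -0.0170−-0.1697z; -0.6514x+-0.3803y = 0.0007−0.0412z
Cramer: x(z) = 0.0174-0.1525z;  y(z) = -0.0317+0.3695z
into |P−S₁|² = l²: 1.1598z² + 0.0993z + -0.0370 = 0;  Δ = 0.1816;  z = -0.2265 or 0.1409 → z<0 root = -0.2265
x = 0.0519, y = -0.1154

(0.0519, -0.1154, -0.2265)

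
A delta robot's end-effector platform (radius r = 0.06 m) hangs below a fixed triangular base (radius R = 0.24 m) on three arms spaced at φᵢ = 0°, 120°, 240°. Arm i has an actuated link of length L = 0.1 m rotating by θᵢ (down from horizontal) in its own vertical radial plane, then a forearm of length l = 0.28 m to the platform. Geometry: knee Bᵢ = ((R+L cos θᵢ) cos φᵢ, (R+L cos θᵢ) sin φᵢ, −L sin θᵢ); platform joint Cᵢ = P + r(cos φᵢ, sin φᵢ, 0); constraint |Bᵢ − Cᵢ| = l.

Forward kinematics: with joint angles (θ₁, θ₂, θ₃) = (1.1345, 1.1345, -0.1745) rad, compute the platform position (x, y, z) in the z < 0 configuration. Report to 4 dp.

S1 = (0.2223·cos0.0°, 0.2223·sin0.0°, -0.0906) = (0.2223, 0.0000, -0.0906)
φ2=120.0°: virtual centre (-0.1111, 0.1925, -0.0906), radius l
S3 = (0.2785·cos240.0°, 0.2785·sin240.0°, 0.0174) = (-0.1392, -0.2412, 0.0174)
eliminate P² terms by subtracting sphere 1 from 2 and 3
plane₁₂: -0.6668x+0.3850y+0.0000z = 0.0000
det = 0.5999;  x = -0.0130+0.1386z,  y = -0.0225+0.2400z
quadratic in z: (1.0768)z²+(0.1053)z+(-0.0143)=0, √Δ=0.2699 → z ∈ {-0.1742, 0.0764}; z = -0.1742 (taking z<0)
x = -0.0371, y = -0.0643

(-0.0371, -0.0643, -0.1742)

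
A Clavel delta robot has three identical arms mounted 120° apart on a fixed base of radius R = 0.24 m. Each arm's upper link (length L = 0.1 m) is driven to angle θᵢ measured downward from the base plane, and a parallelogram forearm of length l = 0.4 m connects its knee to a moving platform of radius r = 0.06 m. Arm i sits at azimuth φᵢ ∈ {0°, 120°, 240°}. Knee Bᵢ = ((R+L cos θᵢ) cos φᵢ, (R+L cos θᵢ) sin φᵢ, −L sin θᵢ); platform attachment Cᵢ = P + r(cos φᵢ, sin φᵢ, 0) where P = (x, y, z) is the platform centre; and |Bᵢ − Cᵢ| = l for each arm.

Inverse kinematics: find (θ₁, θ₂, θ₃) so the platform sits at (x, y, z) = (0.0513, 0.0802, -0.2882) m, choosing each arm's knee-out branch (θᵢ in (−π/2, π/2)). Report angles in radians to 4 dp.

arm 1 (φ=0.0°): x'=0.0513, y'=0.0802
  A=0.1287, B=-0.2882, C=(l²−L²−A²−y'²−z²)/(2L)=0.2197
  γ=atan2(-0.2882,0.1287)=-1.1508;  ψ=arccos(0.6961)=0.8008;  θ1=γ+ψ≈-0.3500
rotate P by −φ2: (0.0438, -0.0845, -0.2882)
  A=0.1362, B=-0.2882, C=(l²−L²−A²−y'²−z²)/(2L)=0.2062
  √(A²+B²)=0.3188;  θ2 = -1.1293+0.8672 ≈ -0.2622
φ3=240.0° → target in arm frame (-0.0951, 0.0043)
  A=0.2751, B=-0.2882, C=(l²−L²−A²−y'²−z²)/(2L)=-0.0438
  θ3 = atan2(B,A) + arccos(C/0.3984) = 0.8723

θ₁ = -0.3500, θ₂ = -0.2622, θ₃ = 0.8723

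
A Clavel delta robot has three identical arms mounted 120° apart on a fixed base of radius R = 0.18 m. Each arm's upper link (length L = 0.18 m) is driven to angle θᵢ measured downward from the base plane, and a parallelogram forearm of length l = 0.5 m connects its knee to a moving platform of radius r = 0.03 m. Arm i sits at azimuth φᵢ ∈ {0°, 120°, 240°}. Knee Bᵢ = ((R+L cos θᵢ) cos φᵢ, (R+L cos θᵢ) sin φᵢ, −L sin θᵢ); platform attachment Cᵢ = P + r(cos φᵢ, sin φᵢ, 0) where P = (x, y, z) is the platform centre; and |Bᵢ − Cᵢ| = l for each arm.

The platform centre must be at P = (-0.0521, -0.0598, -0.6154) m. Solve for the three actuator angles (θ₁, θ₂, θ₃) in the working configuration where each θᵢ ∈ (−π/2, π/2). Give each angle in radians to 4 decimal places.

rotate P by −φ1: (-0.0521, -0.0598, -0.6154)
  A cos θ + B sin θ = C:  0.2021·cos θ + -0.6154·sin θ = -0.5709
  γ=atan2(-0.6154,0.2021)=-1.2535;  ψ=arccos(-0.8814)=2.6497;  θ1=γ+ψ≈1.3962
arm 2 (φ=120.0°): x'=-0.0257, y'=0.0750
  e−x'=0.1757;  (l²−L²−(e−x')²−y'²−z²)/2L = -0.5490
  γ=atan2(-0.6154,0.1757)=-1.2926;  ψ=arccos(-0.8578)=2.6017;  θ2=γ+ψ≈1.3091
rotate P by −φ3: (0.0778, -0.0152, -0.6154)
  A=0.0722, B=-0.6154, C=(l²−L²−A²−y'²−z²)/(2L)=-0.4627
  θ3 = atan2(B,A) + arccos(C/0.6196) = 0.9598

θ₁ = 1.3962, θ₂ = 1.3091, θ₃ = 0.9598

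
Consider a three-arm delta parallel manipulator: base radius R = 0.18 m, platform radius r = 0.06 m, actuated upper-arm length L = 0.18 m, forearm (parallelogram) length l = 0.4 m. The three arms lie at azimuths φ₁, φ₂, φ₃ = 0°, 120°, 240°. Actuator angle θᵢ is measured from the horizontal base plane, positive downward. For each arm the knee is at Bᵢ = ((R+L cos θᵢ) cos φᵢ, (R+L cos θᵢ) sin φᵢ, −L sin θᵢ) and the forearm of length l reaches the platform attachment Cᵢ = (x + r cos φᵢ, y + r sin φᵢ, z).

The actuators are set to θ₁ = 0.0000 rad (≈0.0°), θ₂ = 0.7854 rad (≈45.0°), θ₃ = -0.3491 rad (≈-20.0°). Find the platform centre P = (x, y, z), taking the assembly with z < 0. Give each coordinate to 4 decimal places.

φ1=0.0°: virtual centre (0.3000, 0.0000, 0.0000), radius l
arm 2 at φ=120.0°: (R−r)+L cos θ2 = 0.2473;  S2 = (-0.1236, 0.2141, -0.1273)
S3 = (0.2891·cos240.0°, 0.2891·sin240.0°, 0.0616) = (-0.1446, -0.2504, 0.0616)
|S₂|²−|S₁|² = -0.0127;  |S₃|²−|S₁|² = -0.0026
linear system: -0.8473x+0.4283y = -0.0127−-0.2546z; -0.8891x+-0.5008y = -0.0026−0.1231z
det = 0.8051;  x = 0.0093+-0.0928z,  y = -0.0112+0.4107z
into |P−S₁|² = l²: 1.1773z² + 0.0448z + -0.0753 = 0;  Δ = 0.3568;  z = -0.2727 or 0.2347 → z<0 root = -0.2727
x = 0.0346, y = -0.1232

(0.0346, -0.1232, -0.2727)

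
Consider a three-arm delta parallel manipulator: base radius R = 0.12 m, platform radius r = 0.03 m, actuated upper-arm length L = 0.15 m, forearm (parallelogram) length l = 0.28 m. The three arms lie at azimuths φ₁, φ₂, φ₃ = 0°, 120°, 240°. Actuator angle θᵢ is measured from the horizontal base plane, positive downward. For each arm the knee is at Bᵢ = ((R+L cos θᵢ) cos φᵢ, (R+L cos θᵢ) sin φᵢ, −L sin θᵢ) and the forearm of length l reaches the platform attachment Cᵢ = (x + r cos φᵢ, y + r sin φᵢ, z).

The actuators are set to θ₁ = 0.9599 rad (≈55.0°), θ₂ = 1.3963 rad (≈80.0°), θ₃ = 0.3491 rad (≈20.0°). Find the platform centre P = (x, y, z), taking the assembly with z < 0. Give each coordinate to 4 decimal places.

(-0.0010, -0.1295, -0.2969)

arm 1 at φ=0.0°: (R−r)+L cos θ1 = 0.1760;  centre 1 = (0.1760, 0.0000, -0.1229)
centre 2 = (0.1160·cos120.0°, 0.1160·sin120.0°, -0.1477) = (-0.0580, 0.1005, -0.1477)
φ3=240.0°: virtual centre (-0.1155, -0.2000, -0.0513), radius l
|centre ₂|²−|centre ₁|² = -0.0108;  |centre ₃|²−|centre ₁|² = 0.0099
plane₁₂: -0.4681x+0.2010y+-0.0497z = -0.0108
det = 0.3044;  x = 0.0077+0.0292z,  y = -0.0359+0.3153z
into |P−centre ₁|² = l²: 1.1002z² + 0.2133z + -0.0337 = 0;  Δ = 0.1937;  z = -0.2969 or 0.1031 → z<0 root = -0.2969
x = -0.0010, y = -0.1295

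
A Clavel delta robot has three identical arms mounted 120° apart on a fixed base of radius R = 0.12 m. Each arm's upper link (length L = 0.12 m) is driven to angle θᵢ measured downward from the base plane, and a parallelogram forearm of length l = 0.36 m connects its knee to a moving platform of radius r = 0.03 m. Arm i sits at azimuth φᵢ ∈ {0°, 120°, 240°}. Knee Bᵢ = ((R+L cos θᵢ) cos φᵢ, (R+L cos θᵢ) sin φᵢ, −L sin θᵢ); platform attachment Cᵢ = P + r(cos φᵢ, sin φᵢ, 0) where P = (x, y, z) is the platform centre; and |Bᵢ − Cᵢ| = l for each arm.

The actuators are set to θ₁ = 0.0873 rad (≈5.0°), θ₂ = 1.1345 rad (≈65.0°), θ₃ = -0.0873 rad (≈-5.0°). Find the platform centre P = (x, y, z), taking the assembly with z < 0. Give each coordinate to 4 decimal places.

arm 1 at φ=0.0°: (R−r)+L cos θ1 = 0.2095;  O1 = (0.2095, 0.0000, -0.0105)
O2 = (0.1407·cos120.0°, 0.1407·sin120.0°, -0.1088) = (-0.0704, 0.1219, -0.1088)
arm 3 at φ=240.0°: (R−r)+L cos θ3 = 0.2095;  O3 = (-0.1048, -0.1815, 0.0105)
eliminate P² terms by subtracting sphere 1 from 2 and 3
linear system: -0.5598x+0.2437y = -0.0124−-0.1966z; -0.6286x+-0.3629y = 0.0000−0.0419z
det = 0.3564;  x = 0.0126+-0.1716z,  y = -0.0219+0.4125z
quadratic in z: (1.1996)z²+(0.0705)z+(-0.0902)=0, √Δ=0.6618 → z ∈ {-0.3052, 0.2465}; z = -0.3052 (taking z<0)
x = 0.0650, y = -0.1478

(0.0650, -0.1478, -0.3052)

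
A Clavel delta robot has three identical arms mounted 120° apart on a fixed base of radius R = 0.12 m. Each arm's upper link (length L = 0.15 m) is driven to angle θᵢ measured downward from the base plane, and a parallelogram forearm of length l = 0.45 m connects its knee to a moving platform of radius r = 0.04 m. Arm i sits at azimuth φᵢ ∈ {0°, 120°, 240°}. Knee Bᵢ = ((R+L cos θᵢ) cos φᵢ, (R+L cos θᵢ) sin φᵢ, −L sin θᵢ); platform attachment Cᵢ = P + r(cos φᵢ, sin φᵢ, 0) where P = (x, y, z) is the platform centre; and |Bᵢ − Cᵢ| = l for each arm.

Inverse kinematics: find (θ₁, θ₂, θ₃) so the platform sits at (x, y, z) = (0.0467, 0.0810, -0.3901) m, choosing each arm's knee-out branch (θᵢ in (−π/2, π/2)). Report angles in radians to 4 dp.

φ1=0.0° → target in arm frame (0.0467, 0.0810)
  A cos θ + B sin θ = C:  0.0333·cos θ + -0.3901·sin θ = 0.0672
  √(A²+B²)=0.3915;  θ1 = -1.4856+1.3984 ≈ -0.0873
arm 2 (φ=120.0°): x'=0.0468, y'=-0.0809
  e−x'=0.0332;  (l²−L²−(e−x')²−y'²−z²)/2L = 0.0672
  θ2 = atan2(B,A) + arccos(C/0.3915) = -0.0877
rotate P by −φ3: (-0.0935, -0.0001, -0.3901)
  A=0.1735, B=-0.3901, C=(l²−L²−A²−y'²−z²)/(2L)=-0.0076
  γ=atan2(-0.3901,0.1735)=-1.1523;  ψ=arccos(-0.0178)=1.5886;  θ3=γ+ψ≈0.4363

θ₁ = -0.0873, θ₂ = -0.0877, θ₃ = 0.4363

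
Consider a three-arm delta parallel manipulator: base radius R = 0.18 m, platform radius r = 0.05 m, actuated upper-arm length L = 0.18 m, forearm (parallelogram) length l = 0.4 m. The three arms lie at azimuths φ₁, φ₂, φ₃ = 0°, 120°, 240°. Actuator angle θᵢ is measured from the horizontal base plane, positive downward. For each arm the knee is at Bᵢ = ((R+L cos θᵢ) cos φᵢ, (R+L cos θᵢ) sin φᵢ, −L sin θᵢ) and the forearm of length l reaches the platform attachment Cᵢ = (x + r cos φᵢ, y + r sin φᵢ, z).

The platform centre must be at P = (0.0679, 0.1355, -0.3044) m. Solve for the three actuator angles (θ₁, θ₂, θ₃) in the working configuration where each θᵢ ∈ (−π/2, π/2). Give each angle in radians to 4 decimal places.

θ₁ = 0.0872, θ₂ = 0.0002, θ₃ = 1.0472

arm 1 (φ=0.0°): x'=0.0679, y'=0.1355
  A=0.0621, B=-0.3044, C=(l²−L²−A²−y'²−z²)/(2L)=0.0353
  γ=atan2(-0.3044,0.0621)=-1.3696;  ψ=arccos(0.1138)=1.4568;  θ1=γ+ψ≈0.0872
rotate P by −φ2: (0.0834, -0.1266, -0.3044)
  A=0.0466, B=-0.3044, C=(l²−L²−A²−y'²−z²)/(2L)=0.0465
  γ=atan2(-0.3044,0.0466)=-1.4189;  ψ=arccos(0.1511)=1.4191;  θ2=γ+ψ≈0.0002
φ3=240.0° → target in arm frame (-0.1513, -0.0089)
  e−x'=0.2813;  (l²−L²−(e−x')²−y'²−z²)/2L = -0.1230
  √(A²+B²)=0.4145;  θ3 = -0.8248+1.8720 ≈ 1.0472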